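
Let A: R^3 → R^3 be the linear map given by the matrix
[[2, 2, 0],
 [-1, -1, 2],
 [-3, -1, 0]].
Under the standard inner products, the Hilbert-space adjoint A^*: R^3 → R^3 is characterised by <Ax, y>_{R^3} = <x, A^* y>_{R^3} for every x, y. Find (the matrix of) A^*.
A^* = A^T =
[[2, -1, -3],
 [2, -1, -1],
 [0, 2, 0]]

For real matrices with standard dot products, the defining identity <Ax, y> = <x, A^* y> gives (Ax)^T y = x^T (A^*) y, i.e. x^T A^T y = x^T (A^*) y. Since this holds for all x, y, we must have A^* = A^T. Therefore
A^* =
[[2, -1, -3],
 [2, -1, -1],
 [0, 2, 0]].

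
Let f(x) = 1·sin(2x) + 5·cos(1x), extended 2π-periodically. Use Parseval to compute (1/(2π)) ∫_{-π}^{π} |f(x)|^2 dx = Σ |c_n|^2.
Σ |c_n|^2 = 13

Expand |f|^2 and use orthogonality of {sin(nx), cos(mx)} on [-π, π]:
  ∫_{-π}^{π} sin(nx)^2 dx = π, ∫ cos(mx)^2 dx = π, and cross terms integrate to 0.
So ∫_{-π}^{π} f(x)^2 dx = 1^2 · π + 5^2 · π = (1 + 25)π.
Divide by 2π: (1 + 25)/2 = 13.
By Parseval, this equals Σ |c_n|^2.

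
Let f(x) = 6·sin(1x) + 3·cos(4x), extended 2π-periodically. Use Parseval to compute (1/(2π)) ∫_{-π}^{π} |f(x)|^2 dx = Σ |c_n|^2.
Σ |c_n|^2 = 45/2

Expand |f|^2 and use orthogonality of {sin(nx), cos(mx)} on [-π, π]:
  ∫_{-π}^{π} sin(nx)^2 dx = π, ∫ cos(mx)^2 dx = π, and cross terms integrate to 0.
So ∫_{-π}^{π} f(x)^2 dx = 6^2 · π + 3^2 · π = (36 + 9)π.
Divide by 2π: (36 + 9)/2 = 45/2.
By Parseval, this equals Σ |c_n|^2.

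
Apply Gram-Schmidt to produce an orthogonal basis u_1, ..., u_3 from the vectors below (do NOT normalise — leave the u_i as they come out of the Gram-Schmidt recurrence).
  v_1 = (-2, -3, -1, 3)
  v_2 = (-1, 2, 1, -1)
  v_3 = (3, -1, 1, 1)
Orthogonal basis:
  u_1 = (-2, -3, -1, 3)
  u_2 = (-39/23, 22/23, 15/23, 1/23)
  u_3 = (74/97, 8/97, 173/97, 115/97)

Apply the Gram-Schmidt recurrence
  u_1 = v_1
  u_i = v_i − Σ_{j<i} ((v_i · u_j) / (u_j · u_j)) · u_j.

Step by step this gives:
  u_1 = (-2, -3, -1, 3)
  u_2 = (-39/23, 22/23, 15/23, 1/23)
  u_3 = (74/97, 8/97, 173/97, 115/97)

Orthogonality check:
  u_2 · u_1 = 0 (should be 0)
  u_3 · u_1 = 0 (should be 0)
  u_3 · u_2 = 0 (should be 0)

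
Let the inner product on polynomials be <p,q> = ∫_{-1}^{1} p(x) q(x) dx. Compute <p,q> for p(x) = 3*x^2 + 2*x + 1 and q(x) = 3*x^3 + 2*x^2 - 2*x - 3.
<p,q> = -128/15

Expand the product: p(x)·q(x) = 9*x^5 + 12*x^4 + x^3 - 11*x^2 - 8*x - 3.
∫_{-1}^{1} of each monomial x^k gives [2/(k+1) if k even, 0 if k odd]. Integrating term-by-term (or equivalently evaluating the antiderivative F(x) = 3*x^6/2 + 12*x^5/5 + x^4/4 - 11*x^3/3 - 4*x^2 - 3*x at the endpoints):
  F(1) − F(−1) = -391/60 − (121/60) = -128/15.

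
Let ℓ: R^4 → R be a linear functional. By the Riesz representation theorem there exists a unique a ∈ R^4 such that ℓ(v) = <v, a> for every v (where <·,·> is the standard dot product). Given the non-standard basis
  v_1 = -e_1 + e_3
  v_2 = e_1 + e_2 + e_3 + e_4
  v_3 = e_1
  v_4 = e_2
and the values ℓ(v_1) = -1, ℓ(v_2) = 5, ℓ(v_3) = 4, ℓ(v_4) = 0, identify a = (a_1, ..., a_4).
a = (4, 0, 3, -2)

Write a = (a_1, ..., a_4) in the standard basis. For each basis vector v_i, ℓ(v_i) = <v_i, a> is a linear equation in the a_j's. Collect the n equations into a matrix system V a = ℓ, where row i of V is v_i (expressed in the standard basis). Since V is invertible (lower-triangular with 1s on the diagonal, up to permutation), solve by back-substitution:
  V =
[[-1, 0, 1, 0],
 [1, 1, 1, 1],
 [1, 0, 0, 0],
 [0, 1, 0, 0]]
  V a = (-1, 5, 4, 0)
Solving gives a = (4, 0, 3, -2).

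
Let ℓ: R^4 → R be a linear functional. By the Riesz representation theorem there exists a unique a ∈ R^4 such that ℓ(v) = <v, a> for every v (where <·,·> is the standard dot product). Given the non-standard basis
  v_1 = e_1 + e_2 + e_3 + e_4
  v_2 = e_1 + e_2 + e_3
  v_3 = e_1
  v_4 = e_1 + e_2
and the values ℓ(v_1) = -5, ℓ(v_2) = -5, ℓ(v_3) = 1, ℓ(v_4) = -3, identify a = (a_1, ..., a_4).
a = (1, -4, -2, 0)

Write a = (a_1, ..., a_4) in the standard basis. For each basis vector v_i, ℓ(v_i) = <v_i, a> is a linear equation in the a_j's. Collect the n equations into a matrix system V a = ℓ, where row i of V is v_i (expressed in the standard basis). Since V is invertible (lower-triangular with 1s on the diagonal, up to permutation), solve by back-substitution:
  V =
[[1, 1, 1, 1],
 [1, 1, 1, 0],
 [1, 0, 0, 0],
 [1, 1, 0, 0]]
  V a = (-5, -5, 1, -3)
Solving gives a = (1, -4, -2, 0).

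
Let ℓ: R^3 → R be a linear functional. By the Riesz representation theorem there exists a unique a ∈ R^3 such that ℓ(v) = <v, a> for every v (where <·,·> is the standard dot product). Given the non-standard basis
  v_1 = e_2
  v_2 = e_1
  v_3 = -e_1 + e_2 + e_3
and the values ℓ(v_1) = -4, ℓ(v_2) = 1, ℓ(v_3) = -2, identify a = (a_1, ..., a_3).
a = (1, -4, 3)

Write a = (a_1, ..., a_3) in the standard basis. For each basis vector v_i, ℓ(v_i) = <v_i, a> is a linear equation in the a_j's. Collect the n equations into a matrix system V a = ℓ, where row i of V is v_i (expressed in the standard basis). Since V is invertible (lower-triangular with 1s on the diagonal, up to permutation), solve by back-substitution:
  V =
[[0, 1, 0],
 [1, 0, 0],
 [-1, 1, 1]]
  V a = (-4, 1, -2)
Solving gives a = (1, -4, 3).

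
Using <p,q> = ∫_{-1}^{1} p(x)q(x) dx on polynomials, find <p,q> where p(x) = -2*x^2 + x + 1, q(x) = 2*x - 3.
<p,q> = -2/3

Expand the product: p(x)·q(x) = -4*x^3 + 8*x^2 - x - 3.
∫_{-1}^{1} of each monomial x^k gives [2/(k+1) if k even, 0 if k odd]. Integrating term-by-term (or equivalently evaluating the antiderivative F(x) = -x^4 + 8*x^3/3 - x^2/2 - 3*x at the endpoints):
  F(1) − F(−1) = -11/6 − (-7/6) = -2/3.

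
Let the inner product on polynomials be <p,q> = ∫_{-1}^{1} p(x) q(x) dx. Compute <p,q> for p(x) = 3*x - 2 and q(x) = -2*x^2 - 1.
<p,q> = 20/3

Expand the product: p(x)·q(x) = -6*x^3 + 4*x^2 - 3*x + 2.
∫_{-1}^{1} of each monomial x^k gives [2/(k+1) if k even, 0 if k odd]. Integrating term-by-term (or equivalently evaluating the antiderivative F(x) = -3*x^4/2 + 4*x^3/3 - 3*x^2/2 + 2*x at the endpoints):
  F(1) − F(−1) = 1/3 − (-19/3) = 20/3.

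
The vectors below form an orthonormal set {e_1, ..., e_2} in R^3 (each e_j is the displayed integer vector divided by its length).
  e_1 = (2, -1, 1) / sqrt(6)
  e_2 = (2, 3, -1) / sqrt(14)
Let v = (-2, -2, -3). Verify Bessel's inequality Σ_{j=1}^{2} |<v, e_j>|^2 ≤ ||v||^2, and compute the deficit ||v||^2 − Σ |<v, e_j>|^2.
Σ |<v, e_j>|^2 = 23/3; ||v||^2 = 17; deficit = 28/3

Write each e_j = u_j / sqrt(<u_j, u_j>) where u_j is the displayed integer vector. Then <v, e_j> = <v, u_j> / sqrt(<u_j, u_j>), so |<v, e_j>|^2 = <v, u_j>^2 / <u_j, u_j>.
Coefficients: <v, e_1> = -5/sqrt(6), <v, e_2> = -7/sqrt(14).
Square and sum: Σ |<v, e_j>|^2 = 23/3.
Compute ||v||^2 = v·v = 17.
Deficit = 17 − 23/3 = 28/3 ≥ 0, confirming Bessel's inequality. (The deficit equals ||v − Σ <v,e_j> e_j||^2, the squared distance from v to span{e_j}.)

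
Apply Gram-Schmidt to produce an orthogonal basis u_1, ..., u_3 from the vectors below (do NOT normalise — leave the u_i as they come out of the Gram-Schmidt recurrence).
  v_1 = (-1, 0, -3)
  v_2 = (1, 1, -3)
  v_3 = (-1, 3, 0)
Orthogonal basis:
  u_1 = (-1, 0, -3)
  u_2 = (9/5, 1, -3/5)
  u_3 = (-63/46, 63/23, 21/46)

Apply the Gram-Schmidt recurrence
  u_1 = v_1
  u_i = v_i − Σ_{j<i} ((v_i · u_j) / (u_j · u_j)) · u_j.

Step by step this gives:
  u_1 = (-1, 0, -3)
  u_2 = (9/5, 1, -3/5)
  u_3 = (-63/46, 63/23, 21/46)

Orthogonality check:
  u_2 · u_1 = 0 (should be 0)
  u_3 · u_1 = 0 (should be 0)
  u_3 · u_2 = 0 (should be 0)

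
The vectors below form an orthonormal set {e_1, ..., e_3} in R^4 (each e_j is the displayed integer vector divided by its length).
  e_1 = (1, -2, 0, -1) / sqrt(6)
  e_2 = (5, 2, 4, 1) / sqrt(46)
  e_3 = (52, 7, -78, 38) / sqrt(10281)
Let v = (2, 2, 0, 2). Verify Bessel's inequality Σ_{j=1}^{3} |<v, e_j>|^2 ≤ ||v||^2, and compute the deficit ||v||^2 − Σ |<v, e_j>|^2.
Σ |<v, e_j>|^2 = 1772/149; ||v||^2 = 12; deficit = 16/149

Write each e_j = u_j / sqrt(<u_j, u_j>) where u_j is the displayed integer vector. Then <v, e_j> = <v, u_j> / sqrt(<u_j, u_j>), so |<v, e_j>|^2 = <v, u_j>^2 / <u_j, u_j>.
Coefficients: <v, e_1> = -4/sqrt(6), <v, e_2> = 16/sqrt(46), <v, e_3> = 194/sqrt(10281).
Square and sum: Σ |<v, e_j>|^2 = 1772/149.
Compute ||v||^2 = v·v = 12.
Deficit = 12 − 1772/149 = 16/149 ≥ 0, confirming Bessel's inequality. (The deficit equals ||v − Σ <v,e_j> e_j||^2, the squared distance from v to span{e_j}.)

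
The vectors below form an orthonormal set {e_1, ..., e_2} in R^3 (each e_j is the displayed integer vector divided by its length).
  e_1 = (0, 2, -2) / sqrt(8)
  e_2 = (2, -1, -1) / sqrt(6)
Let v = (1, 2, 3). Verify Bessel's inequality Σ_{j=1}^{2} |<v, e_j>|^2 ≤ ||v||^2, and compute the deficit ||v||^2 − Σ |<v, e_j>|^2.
Σ |<v, e_j>|^2 = 2; ||v||^2 = 14; deficit = 12

Write each e_j = u_j / sqrt(<u_j, u_j>) where u_j is the displayed integer vector. Then <v, e_j> = <v, u_j> / sqrt(<u_j, u_j>), so |<v, e_j>|^2 = <v, u_j>^2 / <u_j, u_j>.
Coefficients: <v, e_1> = -2/sqrt(8), <v, e_2> = -3/sqrt(6).
Square and sum: Σ |<v, e_j>|^2 = 2.
Compute ||v||^2 = v·v = 14.
Deficit = 14 − 2 = 12 ≥ 0, confirming Bessel's inequality. (The deficit equals ||v − Σ <v,e_j> e_j||^2, the squared distance from v to span{e_j}.)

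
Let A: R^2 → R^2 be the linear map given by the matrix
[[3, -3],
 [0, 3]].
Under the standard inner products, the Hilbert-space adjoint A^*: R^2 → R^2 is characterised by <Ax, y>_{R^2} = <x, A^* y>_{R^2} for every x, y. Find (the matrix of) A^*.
A^* = A^T =
[[3, 0],
 [-3, 3]]

For real matrices with standard dot products, the defining identity <Ax, y> = <x, A^* y> gives (Ax)^T y = x^T (A^*) y, i.e. x^T A^T y = x^T (A^*) y. Since this holds for all x, y, we must have A^* = A^T. Therefore
A^* =
[[3, 0],
 [-3, 3]].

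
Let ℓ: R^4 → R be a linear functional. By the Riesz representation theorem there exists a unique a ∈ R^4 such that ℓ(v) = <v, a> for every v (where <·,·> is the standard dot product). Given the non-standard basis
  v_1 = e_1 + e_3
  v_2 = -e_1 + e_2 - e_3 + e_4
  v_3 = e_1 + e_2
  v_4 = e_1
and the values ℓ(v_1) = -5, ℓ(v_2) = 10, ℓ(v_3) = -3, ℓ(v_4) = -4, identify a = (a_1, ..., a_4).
a = (-4, 1, -1, 4)

Write a = (a_1, ..., a_4) in the standard basis. For each basis vector v_i, ℓ(v_i) = <v_i, a> is a linear equation in the a_j's. Collect the n equations into a matrix system V a = ℓ, where row i of V is v_i (expressed in the standard basis). Since V is invertible (lower-triangular with 1s on the diagonal, up to permutation), solve by back-substitution:
  V =
[[1, 0, 1, 0],
 [-1, 1, -1, 1],
 [1, 1, 0, 0],
 [1, 0, 0, 0]]
  V a = (-5, 10, -3, -4)
Solving gives a = (-4, 1, -1, 4).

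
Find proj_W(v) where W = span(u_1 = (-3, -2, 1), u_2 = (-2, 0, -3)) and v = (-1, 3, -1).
proj_W(v) = (37/173, 134/173, -313/173)

Set up U = [u_1 | ... | u_2] ∈ R^(3×2). The projector onto W = col(U) is P = U (U^T U)^(-1) U^T.
Compute U^T U =
  [14, 3]
  [3, 13],
and U^T v = (-4, 5).
Solve U^T U · c = U^T v for the coefficients: c = (-67/173, 82/173). The projection is proj_W(v) = U c.
Check: (v - proj_W(v)) · u_1 = 0  (should be 0).
Check: (v - proj_W(v)) · u_2 = 0  (should be 0).
Result: proj_W(v) = (37/173, 134/173, -313/173).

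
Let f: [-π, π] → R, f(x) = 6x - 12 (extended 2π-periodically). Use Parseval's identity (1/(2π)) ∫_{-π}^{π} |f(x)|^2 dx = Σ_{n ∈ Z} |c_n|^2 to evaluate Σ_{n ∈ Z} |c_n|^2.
Σ |c_n|^2 = 12π^2 + 144

Expand and integrate term by term over [-π, π]:
  ∫ (6x)^2 dx = 36·(2π^3/3); ∫ 2·6·(-12)·x dx = 0 (odd integrand); ∫ (-12)^2 dx = 144·2π.
So (1/(2π)) ∫_{-π}^{π} (6x - 12)^2 dx = 36π^2/3 + 144 = 12π^2 + 144.
Parseval ⇒ Σ |c_n|^2 = 12π^2 + 144.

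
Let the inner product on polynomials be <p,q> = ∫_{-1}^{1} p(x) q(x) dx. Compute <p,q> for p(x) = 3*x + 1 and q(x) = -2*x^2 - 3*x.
<p,q> = -22/3

Expand the product: p(x)·q(x) = -6*x^3 - 11*x^2 - 3*x.
∫_{-1}^{1} of each monomial x^k gives [2/(k+1) if k even, 0 if k odd]. Integrating term-by-term (or equivalently evaluating the antiderivative F(x) = -3*x^4/2 - 11*x^3/3 - 3*x^2/2 at the endpoints):
  F(1) − F(−1) = -20/3 − (2/3) = -22/3.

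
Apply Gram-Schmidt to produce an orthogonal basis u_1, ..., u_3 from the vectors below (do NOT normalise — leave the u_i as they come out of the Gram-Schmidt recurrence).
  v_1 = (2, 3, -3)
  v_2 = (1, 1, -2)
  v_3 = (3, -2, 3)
Orthogonal basis:
  u_1 = (2, 3, -3)
  u_2 = (0, -1/2, -1/2)
  u_3 = (42/11, -14/11, 14/11)

Apply the Gram-Schmidt recurrence
  u_1 = v_1
  u_i = v_i − Σ_{j<i} ((v_i · u_j) / (u_j · u_j)) · u_j.

Step by step this gives:
  u_1 = (2, 3, -3)
  u_2 = (0, -1/2, -1/2)
  u_3 = (42/11, -14/11, 14/11)

Orthogonality check:
  u_2 · u_1 = 0 (should be 0)
  u_3 · u_1 = 0 (should be 0)
  u_3 · u_2 = 0 (should be 0)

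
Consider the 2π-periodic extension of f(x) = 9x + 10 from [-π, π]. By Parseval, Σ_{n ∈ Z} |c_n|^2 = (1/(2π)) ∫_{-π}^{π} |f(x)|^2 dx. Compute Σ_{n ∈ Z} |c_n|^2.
Σ |c_n|^2 = 27π^2 + 100

Expand and integrate term by term over [-π, π]:
  ∫ (9x)^2 dx = 81·(2π^3/3); ∫ 2·9·(10)·x dx = 0 (odd integrand); ∫ 10^2 dx = 100·2π.
So (1/(2π)) ∫_{-π}^{π} (9x + 10)^2 dx = 81π^2/3 + 100 = 27π^2 + 100.
Parseval ⇒ Σ |c_n|^2 = 27π^2 + 100.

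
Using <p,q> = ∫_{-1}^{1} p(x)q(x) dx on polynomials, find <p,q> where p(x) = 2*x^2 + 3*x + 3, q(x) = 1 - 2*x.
<p,q> = 10/3

Expand the product: p(x)·q(x) = -4*x^3 - 4*x^2 - 3*x + 3.
∫_{-1}^{1} of each monomial x^k gives [2/(k+1) if k even, 0 if k odd]. Integrating term-by-term (or equivalently evaluating the antiderivative F(x) = -x^4 - 4*x^3/3 - 3*x^2/2 + 3*x at the endpoints):
  F(1) − F(−1) = -5/6 − (-25/6) = 10/3.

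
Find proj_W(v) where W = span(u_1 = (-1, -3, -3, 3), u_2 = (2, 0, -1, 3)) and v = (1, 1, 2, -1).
proj_W(v) = (61/73, 114/73, 205/146, -159/146)

Set up U = [u_1 | ... | u_2] ∈ R^(4×2). The projector onto W = col(U) is P = U (U^T U)^(-1) U^T.
Compute U^T U =
  [28, 10]
  [10, 14],
and U^T v = (-13, -3).
Solve U^T U · c = U^T v for the coefficients: c = (-38/73, 23/146). The projection is proj_W(v) = U c.
Check: (v - proj_W(v)) · u_1 = 0  (should be 0).
Check: (v - proj_W(v)) · u_2 = 0  (should be 0).
Result: proj_W(v) = (61/73, 114/73, 205/146, -159/146).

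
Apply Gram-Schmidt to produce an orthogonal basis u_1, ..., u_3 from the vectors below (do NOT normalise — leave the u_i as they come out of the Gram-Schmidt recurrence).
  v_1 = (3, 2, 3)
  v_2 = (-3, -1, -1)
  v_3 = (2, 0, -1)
Orthogonal basis:
  u_1 = (3, 2, 3)
  u_2 = (-12/11, 3/11, 10/11)
  u_3 = (-1/46, 3/23, -3/46)

Apply the Gram-Schmidt recurrence
  u_1 = v_1
  u_i = v_i − Σ_{j<i} ((v_i · u_j) / (u_j · u_j)) · u_j.

Step by step this gives:
  u_1 = (3, 2, 3)
  u_2 = (-12/11, 3/11, 10/11)
  u_3 = (-1/46, 3/23, -3/46)

Orthogonality check:
  u_2 · u_1 = 0 (should be 0)
  u_3 · u_1 = 0 (should be 0)
  u_3 · u_2 = 0 (should be 0)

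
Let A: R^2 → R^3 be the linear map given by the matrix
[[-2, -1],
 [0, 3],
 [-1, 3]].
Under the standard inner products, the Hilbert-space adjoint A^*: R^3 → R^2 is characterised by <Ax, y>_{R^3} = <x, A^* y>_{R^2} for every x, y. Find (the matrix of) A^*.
A^* = A^T =
[[-2, 0, -1],
 [-1, 3, 3]]

For real matrices with standard dot products, the defining identity <Ax, y> = <x, A^* y> gives (Ax)^T y = x^T (A^*) y, i.e. x^T A^T y = x^T (A^*) y. Since this holds for all x, y, we must have A^* = A^T. Therefore
A^* =
[[-2, 0, -1],
 [-1, 3, 3]].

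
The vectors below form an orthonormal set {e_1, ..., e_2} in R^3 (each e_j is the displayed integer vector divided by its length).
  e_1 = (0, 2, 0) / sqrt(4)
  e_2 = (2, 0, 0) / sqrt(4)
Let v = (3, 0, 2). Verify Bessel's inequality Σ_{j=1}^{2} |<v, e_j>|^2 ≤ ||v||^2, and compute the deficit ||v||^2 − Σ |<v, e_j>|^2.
Σ |<v, e_j>|^2 = 9; ||v||^2 = 13; deficit = 4

Write each e_j = u_j / sqrt(<u_j, u_j>) where u_j is the displayed integer vector. Then <v, e_j> = <v, u_j> / sqrt(<u_j, u_j>), so |<v, e_j>|^2 = <v, u_j>^2 / <u_j, u_j>.
Coefficients: <v, e_1> = 0/sqrt(4), <v, e_2> = 6/sqrt(4).
Square and sum: Σ |<v, e_j>|^2 = 9.
Compute ||v||^2 = v·v = 13.
Deficit = 13 − 9 = 4 ≥ 0, confirming Bessel's inequality. (The deficit equals ||v − Σ <v,e_j> e_j||^2, the squared distance from v to span{e_j}.)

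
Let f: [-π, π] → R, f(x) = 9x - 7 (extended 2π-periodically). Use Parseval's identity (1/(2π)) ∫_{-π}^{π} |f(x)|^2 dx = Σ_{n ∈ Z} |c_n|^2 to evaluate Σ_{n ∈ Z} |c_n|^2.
Σ |c_n|^2 = 27π^2 + 49

Expand and integrate term by term over [-π, π]:
  ∫ (9x)^2 dx = 81·(2π^3/3); ∫ 2·9·(-7)·x dx = 0 (odd integrand); ∫ (-7)^2 dx = 49·2π.
So (1/(2π)) ∫_{-π}^{π} (9x - 7)^2 dx = 81π^2/3 + 49 = 27π^2 + 49.
Parseval ⇒ Σ |c_n|^2 = 27π^2 + 49.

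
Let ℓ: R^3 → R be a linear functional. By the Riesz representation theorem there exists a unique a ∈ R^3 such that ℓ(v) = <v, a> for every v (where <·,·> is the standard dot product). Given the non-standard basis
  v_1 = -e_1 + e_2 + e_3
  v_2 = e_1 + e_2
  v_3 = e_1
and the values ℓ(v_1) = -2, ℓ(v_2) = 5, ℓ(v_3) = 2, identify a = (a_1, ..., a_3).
a = (2, 3, -3)

Write a = (a_1, ..., a_3) in the standard basis. For each basis vector v_i, ℓ(v_i) = <v_i, a> is a linear equation in the a_j's. Collect the n equations into a matrix system V a = ℓ, where row i of V is v_i (expressed in the standard basis). Since V is invertible (lower-triangular with 1s on the diagonal, up to permutation), solve by back-substitution:
  V =
[[-1, 1, 1],
 [1, 1, 0],
 [1, 0, 0]]
  V a = (-2, 5, 2)
Solving gives a = (2, 3, -3).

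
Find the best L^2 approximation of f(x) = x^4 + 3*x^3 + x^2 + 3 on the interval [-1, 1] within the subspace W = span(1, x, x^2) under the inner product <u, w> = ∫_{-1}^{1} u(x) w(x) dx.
g(x) = 13*x^2/7 + 9*x/5 + 102/35

The best approximation g ∈ W is the orthogonal projection of f onto W. Writing g = a_0 + a_1 x + a_2 x^2, the coefficients solve the normal equations G · a = b where
  G_{ij} = <φ_i, φ_j> and b_i = <f, φ_i>, with φ_0 = 1, φ_1 = x, φ_2 = x^2.
G =
  [2, 0, 2/3]
  [0, 2/3, 0]
  [2/3, 0, 2/5],
b = (106/15, 6/5, 94/35).
Solving gives a_0 = 102/35, a_1 = 9/5, a_2 = 13/7, so
  g(x) = 13*x^2/7 + 9*x/5 + 102/35.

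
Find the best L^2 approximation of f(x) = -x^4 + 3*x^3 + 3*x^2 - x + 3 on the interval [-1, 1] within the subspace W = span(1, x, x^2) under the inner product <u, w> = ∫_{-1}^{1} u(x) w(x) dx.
g(x) = 15*x^2/7 + 4*x/5 + 108/35

The best approximation g ∈ W is the orthogonal projection of f onto W. Writing g = a_0 + a_1 x + a_2 x^2, the coefficients solve the normal equations G · a = b where
  G_{ij} = <φ_i, φ_j> and b_i = <f, φ_i>, with φ_0 = 1, φ_1 = x, φ_2 = x^2.
G =
  [2, 0, 2/3]
  [0, 2/3, 0]
  [2/3, 0, 2/5],
b = (38/5, 8/15, 102/35).
Solving gives a_0 = 108/35, a_1 = 4/5, a_2 = 15/7, so
  g(x) = 15*x^2/7 + 4*x/5 + 108/35.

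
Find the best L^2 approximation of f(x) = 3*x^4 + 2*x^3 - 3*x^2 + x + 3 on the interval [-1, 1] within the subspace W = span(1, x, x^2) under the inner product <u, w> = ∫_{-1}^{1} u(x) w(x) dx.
g(x) = -3*x^2/7 + 11*x/5 + 96/35

The best approximation g ∈ W is the orthogonal projection of f onto W. Writing g = a_0 + a_1 x + a_2 x^2, the coefficients solve the normal equations G · a = b where
  G_{ij} = <φ_i, φ_j> and b_i = <f, φ_i>, with φ_0 = 1, φ_1 = x, φ_2 = x^2.
G =
  [2, 0, 2/3]
  [0, 2/3, 0]
  [2/3, 0, 2/5],
b = (26/5, 22/15, 58/35).
Solving gives a_0 = 96/35, a_1 = 11/5, a_2 = -3/7, so
  g(x) = -3*x^2/7 + 11*x/5 + 96/35.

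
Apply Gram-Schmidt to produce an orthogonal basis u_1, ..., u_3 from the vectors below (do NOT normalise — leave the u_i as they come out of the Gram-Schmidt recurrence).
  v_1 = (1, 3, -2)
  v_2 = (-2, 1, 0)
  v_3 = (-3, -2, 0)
Orthogonal basis:
  u_1 = (1, 3, -2)
  u_2 = (-29/14, 11/14, 1/7)
  u_3 = (-28/69, -56/69, -98/69)

Apply the Gram-Schmidt recurrence
  u_1 = v_1
  u_i = v_i − Σ_{j<i} ((v_i · u_j) / (u_j · u_j)) · u_j.

Step by step this gives:
  u_1 = (1, 3, -2)
  u_2 = (-29/14, 11/14, 1/7)
  u_3 = (-28/69, -56/69, -98/69)

Orthogonality check:
  u_2 · u_1 = 0 (should be 0)
  u_3 · u_1 = 0 (should be 0)
  u_3 · u_2 = 0 (should be 0)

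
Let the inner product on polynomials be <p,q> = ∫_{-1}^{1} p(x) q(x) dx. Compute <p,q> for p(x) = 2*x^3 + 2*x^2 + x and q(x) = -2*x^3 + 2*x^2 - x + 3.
<p,q> = 46/21

Expand the product: p(x)·q(x) = -4*x^6 + 6*x^3 + 5*x^2 + 3*x.
∫_{-1}^{1} of each monomial x^k gives [2/(k+1) if k even, 0 if k odd]. Integrating term-by-term (or equivalently evaluating the antiderivative F(x) = -4*x^7/7 + 3*x^4/2 + 5*x^3/3 + 3*x^2/2 at the endpoints):
  F(1) − F(−1) = 86/21 − (40/21) = 46/21.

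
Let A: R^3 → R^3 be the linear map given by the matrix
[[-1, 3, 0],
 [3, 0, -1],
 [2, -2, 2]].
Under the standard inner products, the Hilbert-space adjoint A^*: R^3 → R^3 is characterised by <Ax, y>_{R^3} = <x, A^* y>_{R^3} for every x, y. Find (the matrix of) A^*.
A^* = A^T =
[[-1, 3, 2],
 [3, 0, -2],
 [0, -1, 2]]

For real matrices with standard dot products, the defining identity <Ax, y> = <x, A^* y> gives (Ax)^T y = x^T (A^*) y, i.e. x^T A^T y = x^T (A^*) y. Since this holds for all x, y, we must have A^* = A^T. Therefore
A^* =
[[-1, 3, 2],
 [3, 0, -2],
 [0, -1, 2]].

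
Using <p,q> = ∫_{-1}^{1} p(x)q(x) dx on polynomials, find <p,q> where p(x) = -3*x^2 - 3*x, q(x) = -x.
<p,q> = 2

Expand the product: p(x)·q(x) = 3*x^3 + 3*x^2.
∫_{-1}^{1} of each monomial x^k gives [2/(k+1) if k even, 0 if k odd]. Integrating term-by-term (or equivalently evaluating the antiderivative F(x) = 3*x^4/4 + x^3 at the endpoints):
  F(1) − F(−1) = 7/4 − (-1/4) = 2.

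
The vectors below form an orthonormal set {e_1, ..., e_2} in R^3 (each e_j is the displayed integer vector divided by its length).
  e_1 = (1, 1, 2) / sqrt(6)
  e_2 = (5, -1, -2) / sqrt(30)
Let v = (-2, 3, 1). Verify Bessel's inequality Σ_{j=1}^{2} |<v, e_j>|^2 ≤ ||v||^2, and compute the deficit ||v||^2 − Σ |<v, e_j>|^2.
Σ |<v, e_j>|^2 = 9; ||v||^2 = 14; deficit = 5

Write each e_j = u_j / sqrt(<u_j, u_j>) where u_j is the displayed integer vector. Then <v, e_j> = <v, u_j> / sqrt(<u_j, u_j>), so |<v, e_j>|^2 = <v, u_j>^2 / <u_j, u_j>.
Coefficients: <v, e_1> = 3/sqrt(6), <v, e_2> = -15/sqrt(30).
Square and sum: Σ |<v, e_j>|^2 = 9.
Compute ||v||^2 = v·v = 14.
Deficit = 14 − 9 = 5 ≥ 0, confirming Bessel's inequality. (The deficit equals ||v − Σ <v,e_j> e_j||^2, the squared distance from v to span{e_j}.)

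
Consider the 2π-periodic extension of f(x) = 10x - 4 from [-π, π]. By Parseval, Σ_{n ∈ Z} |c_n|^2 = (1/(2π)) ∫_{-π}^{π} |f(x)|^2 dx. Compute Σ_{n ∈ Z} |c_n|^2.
Σ |c_n|^2 = 100π^2/3 + 16

Expand and integrate term by term over [-π, π]:
  ∫ (10x)^2 dx = 100·(2π^3/3); ∫ 2·10·(-4)·x dx = 0 (odd integrand); ∫ (-4)^2 dx = 16·2π.
So (1/(2π)) ∫_{-π}^{π} (10x - 4)^2 dx = 100π^2/3 + 16 = 100π^2/3 + 16.
Parseval ⇒ Σ |c_n|^2 = 100π^2/3 + 16.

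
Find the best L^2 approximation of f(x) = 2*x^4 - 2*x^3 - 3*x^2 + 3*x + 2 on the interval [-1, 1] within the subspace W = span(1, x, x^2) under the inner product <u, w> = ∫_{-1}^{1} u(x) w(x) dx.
g(x) = -9*x^2/7 + 9*x/5 + 64/35

The best approximation g ∈ W is the orthogonal projection of f onto W. Writing g = a_0 + a_1 x + a_2 x^2, the coefficients solve the normal equations G · a = b where
  G_{ij} = <φ_i, φ_j> and b_i = <f, φ_i>, with φ_0 = 1, φ_1 = x, φ_2 = x^2.
G =
  [2, 0, 2/3]
  [0, 2/3, 0]
  [2/3, 0, 2/5],
b = (14/5, 6/5, 74/105).
Solving gives a_0 = 64/35, a_1 = 9/5, a_2 = -9/7, so
  g(x) = -9*x^2/7 + 9*x/5 + 64/35.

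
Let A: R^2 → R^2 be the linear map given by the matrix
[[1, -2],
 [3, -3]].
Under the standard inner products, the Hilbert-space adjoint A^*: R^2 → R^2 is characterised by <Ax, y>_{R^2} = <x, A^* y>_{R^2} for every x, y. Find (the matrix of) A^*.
A^* = A^T =
[[1, 3],
 [-2, -3]]

For real matrices with standard dot products, the defining identity <Ax, y> = <x, A^* y> gives (Ax)^T y = x^T (A^*) y, i.e. x^T A^T y = x^T (A^*) y. Since this holds for all x, y, we must have A^* = A^T. Therefore
A^* =
[[1, 3],
 [-2, -3]].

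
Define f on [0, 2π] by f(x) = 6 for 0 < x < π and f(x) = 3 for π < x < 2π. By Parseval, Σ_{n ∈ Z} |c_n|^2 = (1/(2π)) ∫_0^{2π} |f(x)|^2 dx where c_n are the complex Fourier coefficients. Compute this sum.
Σ |c_n|^2 = 45/2

Parseval equates the L^2 energy of f (normalised by 1/(2π)) with the ℓ^2 sum of its Fourier coefficients: (1/(2π)) ∫_0^{2π} |f|^2 = Σ |c_n|^2.
Compute the left side: (1/(2π)) [∫_0^π 6^2 dx + ∫_π^{2π} 3^2 dx] = (1/(2π)) · (36π + 9π) = (36 + 9)/2 = 45/2.
So Σ_{n ∈ Z} |c_n|^2 = 45/2.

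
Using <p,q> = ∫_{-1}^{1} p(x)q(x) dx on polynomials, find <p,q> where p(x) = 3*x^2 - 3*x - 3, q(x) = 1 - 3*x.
<p,q> = 2

Expand the product: p(x)·q(x) = -9*x^3 + 12*x^2 + 6*x - 3.
∫_{-1}^{1} of each monomial x^k gives [2/(k+1) if k even, 0 if k odd]. Integrating term-by-term (or equivalently evaluating the antiderivative F(x) = -9*x^4/4 + 4*x^3 + 3*x^2 - 3*x at the endpoints):
  F(1) − F(−1) = 7/4 − (-1/4) = 2.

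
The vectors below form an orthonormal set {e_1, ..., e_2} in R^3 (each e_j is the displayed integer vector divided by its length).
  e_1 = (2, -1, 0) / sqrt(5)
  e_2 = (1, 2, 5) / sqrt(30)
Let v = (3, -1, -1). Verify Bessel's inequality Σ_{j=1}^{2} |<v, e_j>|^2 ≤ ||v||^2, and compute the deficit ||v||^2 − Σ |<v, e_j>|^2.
Σ |<v, e_j>|^2 = 31/3; ||v||^2 = 11; deficit = 2/3

Write each e_j = u_j / sqrt(<u_j, u_j>) where u_j is the displayed integer vector. Then <v, e_j> = <v, u_j> / sqrt(<u_j, u_j>), so |<v, e_j>|^2 = <v, u_j>^2 / <u_j, u_j>.
Coefficients: <v, e_1> = 7/sqrt(5), <v, e_2> = -4/sqrt(30).
Square and sum: Σ |<v, e_j>|^2 = 31/3.
Compute ||v||^2 = v·v = 11.
Deficit = 11 − 31/3 = 2/3 ≥ 0, confirming Bessel's inequality. (The deficit equals ||v − Σ <v,e_j> e_j||^2, the squared distance from v to span{e_j}.)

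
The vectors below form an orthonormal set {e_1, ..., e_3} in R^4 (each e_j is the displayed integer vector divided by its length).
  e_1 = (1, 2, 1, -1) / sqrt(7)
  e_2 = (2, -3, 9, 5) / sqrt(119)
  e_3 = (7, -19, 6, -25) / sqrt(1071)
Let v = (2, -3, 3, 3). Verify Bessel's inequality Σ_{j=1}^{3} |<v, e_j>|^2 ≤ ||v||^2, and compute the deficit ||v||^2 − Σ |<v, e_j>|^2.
Σ |<v, e_j>|^2 = 251/9; ||v||^2 = 31; deficit = 28/9

Write each e_j = u_j / sqrt(<u_j, u_j>) where u_j is the displayed integer vector. Then <v, e_j> = <v, u_j> / sqrt(<u_j, u_j>), so |<v, e_j>|^2 = <v, u_j>^2 / <u_j, u_j>.
Coefficients: <v, e_1> = -4/sqrt(7), <v, e_2> = 55/sqrt(119), <v, e_3> = 14/sqrt(1071).
Square and sum: Σ |<v, e_j>|^2 = 251/9.
Compute ||v||^2 = v·v = 31.
Deficit = 31 − 251/9 = 28/9 ≥ 0, confirming Bessel's inequality. (The deficit equals ||v − Σ <v,e_j> e_j||^2, the squared distance from v to span{e_j}.)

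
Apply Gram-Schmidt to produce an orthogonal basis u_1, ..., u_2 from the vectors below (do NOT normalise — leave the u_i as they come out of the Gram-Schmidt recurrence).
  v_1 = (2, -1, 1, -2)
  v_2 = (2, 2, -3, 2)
Orthogonal basis:
  u_1 = (2, -1, 1, -2)
  u_2 = (3, 3/2, -5/2, 1)

Apply the Gram-Schmidt recurrence
  u_1 = v_1
  u_i = v_i − Σ_{j<i} ((v_i · u_j) / (u_j · u_j)) · u_j.

Step by step this gives:
  u_1 = (2, -1, 1, -2)
  u_2 = (3, 3/2, -5/2, 1)

Orthogonality check:
  u_2 · u_1 = 0 (should be 0)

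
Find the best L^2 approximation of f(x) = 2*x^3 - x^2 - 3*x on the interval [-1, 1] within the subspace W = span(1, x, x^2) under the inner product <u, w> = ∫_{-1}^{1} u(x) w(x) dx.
g(x) = -x^2 - 9*x/5

The best approximation g ∈ W is the orthogonal projection of f onto W. Writing g = a_0 + a_1 x + a_2 x^2, the coefficients solve the normal equations G · a = b where
  G_{ij} = <φ_i, φ_j> and b_i = <f, φ_i>, with φ_0 = 1, φ_1 = x, φ_2 = x^2.
G =
  [2, 0, 2/3]
  [0, 2/3, 0]
  [2/3, 0, 2/5],
b = (-2/3, -6/5, -2/5).
Solving gives a_0 = 0, a_1 = -9/5, a_2 = -1, so
  g(x) = -x^2 - 9*x/5.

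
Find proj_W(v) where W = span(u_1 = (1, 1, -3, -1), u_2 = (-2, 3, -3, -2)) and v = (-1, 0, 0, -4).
proj_W(v) = (-5/4, 5/4, -3/4, -3/4)

Set up U = [u_1 | ... | u_2] ∈ R^(4×2). The projector onto W = col(U) is P = U (U^T U)^(-1) U^T.
Compute U^T U =
  [12, 12]
  [12, 26],
and U^T v = (3, 10).
Solve U^T U · c = U^T v for the coefficients: c = (-1/4, 1/2). The projection is proj_W(v) = U c.
Check: (v - proj_W(v)) · u_1 = 0  (should be 0).
Check: (v - proj_W(v)) · u_2 = 0  (should be 0).
Result: proj_W(v) = (-5/4, 5/4, -3/4, -3/4).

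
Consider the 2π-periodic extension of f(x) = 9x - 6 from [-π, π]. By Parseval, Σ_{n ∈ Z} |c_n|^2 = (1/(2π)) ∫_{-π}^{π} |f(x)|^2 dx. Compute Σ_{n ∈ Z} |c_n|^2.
Σ |c_n|^2 = 27π^2 + 36

Expand and integrate term by term over [-π, π]:
  ∫ (9x)^2 dx = 81·(2π^3/3); ∫ 2·9·(-6)·x dx = 0 (odd integrand); ∫ (-6)^2 dx = 36·2π.
So (1/(2π)) ∫_{-π}^{π} (9x - 6)^2 dx = 81π^2/3 + 36 = 27π^2 + 36.
Parseval ⇒ Σ |c_n|^2 = 27π^2 + 36.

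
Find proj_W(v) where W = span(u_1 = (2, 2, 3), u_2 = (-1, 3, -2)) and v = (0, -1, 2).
proj_W(v) = (5/6, -83/78, 58/39)

Set up U = [u_1 | ... | u_2] ∈ R^(3×2). The projector onto W = col(U) is P = U (U^T U)^(-1) U^T.
Compute U^T U =
  [17, -2]
  [-2, 14],
and U^T v = (4, -7).
Solve U^T U · c = U^T v for the coefficients: c = (7/39, -37/78). The projection is proj_W(v) = U c.
Check: (v - proj_W(v)) · u_1 = 0  (should be 0).
Check: (v - proj_W(v)) · u_2 = 0  (should be 0).
Result: proj_W(v) = (5/6, -83/78, 58/39).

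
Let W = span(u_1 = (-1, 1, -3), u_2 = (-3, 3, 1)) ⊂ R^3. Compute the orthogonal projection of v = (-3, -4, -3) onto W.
proj_W(v) = (1/2, -1/2, -3)

Set up U = [u_1 | ... | u_2] ∈ R^(3×2). The projector onto W = col(U) is P = U (U^T U)^(-1) U^T.
Compute U^T U =
  [11, 3]
  [3, 19],
and U^T v = (8, -6).
Solve U^T U · c = U^T v for the coefficients: c = (17/20, -9/20). The projection is proj_W(v) = U c.
Check: (v - proj_W(v)) · u_1 = 0  (should be 0).
Check: (v - proj_W(v)) · u_2 = 0  (should be 0).
Result: proj_W(v) = (1/2, -1/2, -3).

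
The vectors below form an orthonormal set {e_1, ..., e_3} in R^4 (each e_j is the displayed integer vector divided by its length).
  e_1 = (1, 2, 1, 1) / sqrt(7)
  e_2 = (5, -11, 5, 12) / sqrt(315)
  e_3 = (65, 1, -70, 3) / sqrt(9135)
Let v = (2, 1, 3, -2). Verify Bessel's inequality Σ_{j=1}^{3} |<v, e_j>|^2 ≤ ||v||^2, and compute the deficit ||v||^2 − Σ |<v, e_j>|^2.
Σ |<v, e_j>|^2 = 950/203; ||v||^2 = 18; deficit = 2704/203

Write each e_j = u_j / sqrt(<u_j, u_j>) where u_j is the displayed integer vector. Then <v, e_j> = <v, u_j> / sqrt(<u_j, u_j>), so |<v, e_j>|^2 = <v, u_j>^2 / <u_j, u_j>.
Coefficients: <v, e_1> = 5/sqrt(7), <v, e_2> = -10/sqrt(315), <v, e_3> = -85/sqrt(9135).
Square and sum: Σ |<v, e_j>|^2 = 950/203.
Compute ||v||^2 = v·v = 18.
Deficit = 18 − 950/203 = 2704/203 ≥ 0, confirming Bessel's inequality. (The deficit equals ||v − Σ <v,e_j> e_j||^2, the squared distance from v to span{e_j}.)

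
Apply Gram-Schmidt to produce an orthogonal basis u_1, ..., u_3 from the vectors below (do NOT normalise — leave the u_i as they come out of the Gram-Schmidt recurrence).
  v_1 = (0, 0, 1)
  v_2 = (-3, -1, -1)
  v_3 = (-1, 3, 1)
Orthogonal basis:
  u_1 = (0, 0, 1)
  u_2 = (-3, -1, 0)
  u_3 = (-1, 3, 0)

Apply the Gram-Schmidt recurrence
  u_1 = v_1
  u_i = v_i − Σ_{j<i} ((v_i · u_j) / (u_j · u_j)) · u_j.

Step by step this gives:
  u_1 = (0, 0, 1)
  u_2 = (-3, -1, 0)
  u_3 = (-1, 3, 0)

Orthogonality check:
  u_2 · u_1 = 0 (should be 0)
  u_3 · u_1 = 0 (should be 0)
  u_3 · u_2 = 0 (should be 0)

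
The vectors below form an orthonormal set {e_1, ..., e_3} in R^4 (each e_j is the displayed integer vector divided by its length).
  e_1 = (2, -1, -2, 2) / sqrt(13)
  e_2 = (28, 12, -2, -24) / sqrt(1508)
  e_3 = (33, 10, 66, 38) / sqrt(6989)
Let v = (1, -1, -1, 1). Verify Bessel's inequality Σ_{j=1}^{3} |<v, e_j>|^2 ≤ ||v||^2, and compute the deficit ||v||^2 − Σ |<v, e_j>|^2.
Σ |<v, e_j>|^2 = 915/241; ||v||^2 = 4; deficit = 49/241

Write each e_j = u_j / sqrt(<u_j, u_j>) where u_j is the displayed integer vector. Then <v, e_j> = <v, u_j> / sqrt(<u_j, u_j>), so |<v, e_j>|^2 = <v, u_j>^2 / <u_j, u_j>.
Coefficients: <v, e_1> = 7/sqrt(13), <v, e_2> = -6/sqrt(1508), <v, e_3> = -5/sqrt(6989).
Square and sum: Σ |<v, e_j>|^2 = 915/241.
Compute ||v||^2 = v·v = 4.
Deficit = 4 − 915/241 = 49/241 ≥ 0, confirming Bessel's inequality. (The deficit equals ||v − Σ <v,e_j> e_j||^2, the squared distance from v to span{e_j}.)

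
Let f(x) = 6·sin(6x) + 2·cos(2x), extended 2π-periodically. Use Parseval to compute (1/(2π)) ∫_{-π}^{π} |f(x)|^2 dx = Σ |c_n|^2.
Σ |c_n|^2 = 20

Expand |f|^2 and use orthogonality of {sin(nx), cos(mx)} on [-π, π]:
  ∫_{-π}^{π} sin(nx)^2 dx = π, ∫ cos(mx)^2 dx = π, and cross terms integrate to 0.
So ∫_{-π}^{π} f(x)^2 dx = 6^2 · π + 2^2 · π = (36 + 4)π.
Divide by 2π: (36 + 4)/2 = 20.
By Parseval, this equals Σ |c_n|^2.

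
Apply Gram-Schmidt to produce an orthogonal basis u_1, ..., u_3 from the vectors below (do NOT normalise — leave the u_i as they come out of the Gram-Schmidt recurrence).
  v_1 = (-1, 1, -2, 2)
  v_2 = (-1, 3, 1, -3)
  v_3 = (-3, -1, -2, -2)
Orthogonal basis:
  u_1 = (-1, 1, -2, 2)
  u_2 = (-7/5, 17/5, 1/5, -11/5)
  u_3 = (-56/23, -48/23, -38/23, -42/23)

Apply the Gram-Schmidt recurrence
  u_1 = v_1
  u_i = v_i − Σ_{j<i} ((v_i · u_j) / (u_j · u_j)) · u_j.

Step by step this gives:
  u_1 = (-1, 1, -2, 2)
  u_2 = (-7/5, 17/5, 1/5, -11/5)
  u_3 = (-56/23, -48/23, -38/23, -42/23)

Orthogonality check:
  u_2 · u_1 = 0 (should be 0)
  u_3 · u_1 = 0 (should be 0)
  u_3 · u_2 = 0 (should be 0)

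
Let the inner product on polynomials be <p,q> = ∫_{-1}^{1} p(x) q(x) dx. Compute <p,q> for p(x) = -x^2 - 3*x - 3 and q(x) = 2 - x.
<p,q> = -34/3

Expand the product: p(x)·q(x) = x^3 + x^2 - 3*x - 6.
∫_{-1}^{1} of each monomial x^k gives [2/(k+1) if k even, 0 if k odd]. Integrating term-by-term (or equivalently evaluating the antiderivative F(x) = x^4/4 + x^3/3 - 3*x^2/2 - 6*x at the endpoints):
  F(1) − F(−1) = -83/12 − (53/12) = -34/3.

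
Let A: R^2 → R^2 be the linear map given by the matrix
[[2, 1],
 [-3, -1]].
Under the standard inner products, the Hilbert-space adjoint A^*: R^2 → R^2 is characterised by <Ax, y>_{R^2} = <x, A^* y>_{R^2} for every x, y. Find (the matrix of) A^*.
A^* = A^T =
[[2, -3],
 [1, -1]]

For real matrices with standard dot products, the defining identity <Ax, y> = <x, A^* y> gives (Ax)^T y = x^T (A^*) y, i.e. x^T A^T y = x^T (A^*) y. Since this holds for all x, y, we must have A^* = A^T. Therefore
A^* =
[[2, -3],
 [1, -1]].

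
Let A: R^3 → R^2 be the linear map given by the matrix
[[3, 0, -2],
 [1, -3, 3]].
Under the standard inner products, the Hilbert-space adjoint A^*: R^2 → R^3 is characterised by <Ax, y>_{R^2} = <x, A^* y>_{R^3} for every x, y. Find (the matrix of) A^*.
A^* = A^T =
[[3, 1],
 [0, -3],
 [-2, 3]]

For real matrices with standard dot products, the defining identity <Ax, y> = <x, A^* y> gives (Ax)^T y = x^T (A^*) y, i.e. x^T A^T y = x^T (A^*) y. Since this holds for all x, y, we must have A^* = A^T. Therefore
A^* =
[[3, 1],
 [0, -3],
 [-2, 3]].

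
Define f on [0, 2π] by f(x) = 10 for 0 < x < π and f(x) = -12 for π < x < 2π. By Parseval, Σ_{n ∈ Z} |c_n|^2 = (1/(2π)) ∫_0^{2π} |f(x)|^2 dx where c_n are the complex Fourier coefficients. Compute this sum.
Σ |c_n|^2 = 122

Parseval equates the L^2 energy of f (normalised by 1/(2π)) with the ℓ^2 sum of its Fourier coefficients: (1/(2π)) ∫_0^{2π} |f|^2 = Σ |c_n|^2.
Compute the left side: (1/(2π)) [∫_0^π 10^2 dx + ∫_π^{2π} (-12)^2 dx] = (1/(2π)) · (100π + 144π) = (100 + 144)/2 = 122.
So Σ_{n ∈ Z} |c_n|^2 = 122.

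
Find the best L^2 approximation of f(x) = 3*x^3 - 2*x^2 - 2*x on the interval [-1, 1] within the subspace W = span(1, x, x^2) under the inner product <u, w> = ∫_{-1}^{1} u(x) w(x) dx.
g(x) = -2*x^2 - x/5

The best approximation g ∈ W is the orthogonal projection of f onto W. Writing g = a_0 + a_1 x + a_2 x^2, the coefficients solve the normal equations G · a = b where
  G_{ij} = <φ_i, φ_j> and b_i = <f, φ_i>, with φ_0 = 1, φ_1 = x, φ_2 = x^2.
G =
  [2, 0, 2/3]
  [0, 2/3, 0]
  [2/3, 0, 2/5],
b = (-4/3, -2/15, -4/5).
Solving gives a_0 = 0, a_1 = -1/5, a_2 = -2, so
  g(x) = -2*x^2 - x/5.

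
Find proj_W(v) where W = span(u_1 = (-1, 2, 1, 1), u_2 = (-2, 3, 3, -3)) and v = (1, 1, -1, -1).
proj_W(v) = (1/17, -11/51, 2/51, -28/51)

Set up U = [u_1 | ... | u_2] ∈ R^(4×2). The projector onto W = col(U) is P = U (U^T U)^(-1) U^T.
Compute U^T U =
  [7, 8]
  [8, 31],
and U^T v = (-1, 1).
Solve U^T U · c = U^T v for the coefficients: c = (-13/51, 5/51). The projection is proj_W(v) = U c.
Check: (v - proj_W(v)) · u_1 = 0  (should be 0).
Check: (v - proj_W(v)) · u_2 = 0  (should be 0).
Result: proj_W(v) = (1/17, -11/51, 2/51, -28/51).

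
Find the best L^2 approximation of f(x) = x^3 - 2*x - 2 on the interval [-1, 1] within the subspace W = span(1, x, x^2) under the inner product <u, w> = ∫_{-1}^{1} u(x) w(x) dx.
g(x) = -7*x/5 - 2

The best approximation g ∈ W is the orthogonal projection of f onto W. Writing g = a_0 + a_1 x + a_2 x^2, the coefficients solve the normal equations G · a = b where
  G_{ij} = <φ_i, φ_j> and b_i = <f, φ_i>, with φ_0 = 1, φ_1 = x, φ_2 = x^2.
G =
  [2, 0, 2/3]
  [0, 2/3, 0]
  [2/3, 0, 2/5],
b = (-4, -14/15, -4/3).
Solving gives a_0 = -2, a_1 = -7/5, a_2 = 0, so
  g(x) = -7*x/5 - 2.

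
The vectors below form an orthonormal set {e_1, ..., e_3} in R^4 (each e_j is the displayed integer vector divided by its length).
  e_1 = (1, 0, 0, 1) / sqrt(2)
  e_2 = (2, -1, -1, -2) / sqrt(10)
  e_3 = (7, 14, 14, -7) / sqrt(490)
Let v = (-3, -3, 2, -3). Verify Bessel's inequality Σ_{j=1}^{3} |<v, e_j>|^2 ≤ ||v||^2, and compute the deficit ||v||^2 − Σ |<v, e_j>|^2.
Σ |<v, e_j>|^2 = 37/2; ||v||^2 = 31; deficit = 25/2

Write each e_j = u_j / sqrt(<u_j, u_j>) where u_j is the displayed integer vector. Then <v, e_j> = <v, u_j> / sqrt(<u_j, u_j>), so |<v, e_j>|^2 = <v, u_j>^2 / <u_j, u_j>.
Coefficients: <v, e_1> = -6/sqrt(2), <v, e_2> = 1/sqrt(10), <v, e_3> = -14/sqrt(490).
Square and sum: Σ |<v, e_j>|^2 = 37/2.
Compute ||v||^2 = v·v = 31.
Deficit = 31 − 37/2 = 25/2 ≥ 0, confirming Bessel's inequality. (The deficit equals ||v − Σ <v,e_j> e_j||^2, the squared distance from v to span{e_j}.)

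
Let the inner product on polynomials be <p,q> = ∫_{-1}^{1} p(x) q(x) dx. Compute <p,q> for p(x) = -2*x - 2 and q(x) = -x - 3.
<p,q> = 40/3

Expand the product: p(x)·q(x) = 2*x^2 + 8*x + 6.
∫_{-1}^{1} of each monomial x^k gives [2/(k+1) if k even, 0 if k odd]. Integrating term-by-term (or equivalently evaluating the antiderivative F(x) = 2*x^3/3 + 4*x^2 + 6*x at the endpoints):
  F(1) − F(−1) = 32/3 − (-8/3) = 40/3.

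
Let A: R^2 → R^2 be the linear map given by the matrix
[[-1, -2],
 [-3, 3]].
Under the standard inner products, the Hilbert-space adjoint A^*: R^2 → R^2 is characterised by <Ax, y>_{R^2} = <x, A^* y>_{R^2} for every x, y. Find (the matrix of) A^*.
A^* = A^T =
[[-1, -3],
 [-2, 3]]

For real matrices with standard dot products, the defining identity <Ax, y> = <x, A^* y> gives (Ax)^T y = x^T (A^*) y, i.e. x^T A^T y = x^T (A^*) y. Since this holds for all x, y, we must have A^* = A^T. Therefore
A^* =
[[-1, -3],
 [-2, 3]].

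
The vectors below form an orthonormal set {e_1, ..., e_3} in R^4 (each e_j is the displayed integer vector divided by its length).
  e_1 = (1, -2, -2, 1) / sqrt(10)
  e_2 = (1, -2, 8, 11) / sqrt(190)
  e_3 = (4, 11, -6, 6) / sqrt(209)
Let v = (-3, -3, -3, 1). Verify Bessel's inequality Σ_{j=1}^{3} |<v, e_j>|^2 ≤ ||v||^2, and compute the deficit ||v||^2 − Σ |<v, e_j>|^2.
Σ |<v, e_j>|^2 = 139/11; ||v||^2 = 28; deficit = 169/11

Write each e_j = u_j / sqrt(<u_j, u_j>) where u_j is the displayed integer vector. Then <v, e_j> = <v, u_j> / sqrt(<u_j, u_j>), so |<v, e_j>|^2 = <v, u_j>^2 / <u_j, u_j>.
Coefficients: <v, e_1> = 10/sqrt(10), <v, e_2> = -10/sqrt(190), <v, e_3> = -21/sqrt(209).
Square and sum: Σ |<v, e_j>|^2 = 139/11.
Compute ||v||^2 = v·v = 28.
Deficit = 28 − 139/11 = 169/11 ≥ 0, confirming Bessel's inequality. (The deficit equals ||v − Σ <v,e_j> e_j||^2, the squared distance from v to span{e_j}.)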